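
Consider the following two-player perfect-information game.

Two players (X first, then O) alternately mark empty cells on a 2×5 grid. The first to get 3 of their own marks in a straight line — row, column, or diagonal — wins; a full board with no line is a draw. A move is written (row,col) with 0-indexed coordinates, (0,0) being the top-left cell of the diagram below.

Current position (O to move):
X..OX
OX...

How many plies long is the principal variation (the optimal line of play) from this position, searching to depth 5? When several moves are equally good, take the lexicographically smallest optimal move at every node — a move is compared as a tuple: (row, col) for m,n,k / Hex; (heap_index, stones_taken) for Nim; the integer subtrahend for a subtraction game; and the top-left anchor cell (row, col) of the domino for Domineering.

PV length from [X..OX/OX...]: 5 plies

[X..OX/OX...] O move#1: (0,1):+0/XO.OX/OX...*, (0,2):+0/X.OOX/OX..., (1,2):+0/X..OX/OXO.., (1,3):+0/X..OX/OX.O., (1,4):+0/X..OX/OX..O
[XO.OX/OX...] X move#2: (0,2):+0/XOXOX/OX...*, (1,2):-1/XO.OX/OXX.., (1,3):-1/XO.OX/OX.X., (1,4):-1/XO.OX/OX..X
[XOXOX/OX...] O move#3: (1,2):+0/XOXOX/OXO..*, (1,3):+0/XOXOX/OX.O., (1,4):+0/XOXOX/OX..O
[XOXOX/OXO..] X move#4: (1,3):+0/XOXOX/OXOX.*, (1,4):+0/XOXOX/OXO.X
[XOXOX/OXOX.] O move#5: (1,4):+0/XOXOX/OXOXO*
[XOXOX/OXOXO] end (terminal +0, X#6); searched X..OX/OX... to 5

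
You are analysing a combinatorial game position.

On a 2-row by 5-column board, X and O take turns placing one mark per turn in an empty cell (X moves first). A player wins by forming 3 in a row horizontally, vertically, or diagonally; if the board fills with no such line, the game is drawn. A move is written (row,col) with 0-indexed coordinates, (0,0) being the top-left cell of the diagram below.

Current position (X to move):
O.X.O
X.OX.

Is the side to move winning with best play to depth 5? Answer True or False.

X winning at [O.X.O/X.OX.]: False

ply 1, X at O.X.O/X.OX. | (0,1)=+0→OXX.O/X.OX.*; (0,3)=+0→O.XXO/X.OX.; (1,1)=+0→O.X.O/XXOX.; (1,4)=+0→O.X.O/X.OXX
ply 2, O at OXX.O/X.OX. | (0,3)=+0→OXXOO/X.OX.*; (1,1)=-1→OXX.O/XOOX.; (1,4)=-1→OXX.O/X.OXO
ply 3, X at OXXOO/X.OX. | (1,1)=+0→OXXOO/XXOX.*; (1,4)=+0→OXXOO/X.OXX
ply 4, O at OXXOO/XXOX. | (1,4)=+0→OXXOO/XXOXO*
ply 5: OXXOO/XXOXO is terminal +0 (X); from O.X.O/X.OX. depth 5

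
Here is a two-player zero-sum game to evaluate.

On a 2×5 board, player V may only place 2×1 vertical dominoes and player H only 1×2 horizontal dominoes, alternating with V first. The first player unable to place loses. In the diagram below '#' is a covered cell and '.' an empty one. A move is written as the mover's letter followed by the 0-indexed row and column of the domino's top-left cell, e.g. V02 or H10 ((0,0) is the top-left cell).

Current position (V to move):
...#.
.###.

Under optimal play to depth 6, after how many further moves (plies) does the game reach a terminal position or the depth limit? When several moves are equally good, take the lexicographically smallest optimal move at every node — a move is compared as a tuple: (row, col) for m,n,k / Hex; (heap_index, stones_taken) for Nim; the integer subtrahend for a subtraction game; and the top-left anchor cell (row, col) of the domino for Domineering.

PV length from [...#./.###.]: 3 plies

ply 1, V at ...#./.###. | V00=+1→#..#./####.*; V04=-1→...##/.####
ply 2, H at #..#./####. | H01=-1→####./####.*
ply 3, V at ####./####. | V04=+1→#####/#####*
ply 4: #####/##### is terminal -1 (H); from ...#./.###. depth 6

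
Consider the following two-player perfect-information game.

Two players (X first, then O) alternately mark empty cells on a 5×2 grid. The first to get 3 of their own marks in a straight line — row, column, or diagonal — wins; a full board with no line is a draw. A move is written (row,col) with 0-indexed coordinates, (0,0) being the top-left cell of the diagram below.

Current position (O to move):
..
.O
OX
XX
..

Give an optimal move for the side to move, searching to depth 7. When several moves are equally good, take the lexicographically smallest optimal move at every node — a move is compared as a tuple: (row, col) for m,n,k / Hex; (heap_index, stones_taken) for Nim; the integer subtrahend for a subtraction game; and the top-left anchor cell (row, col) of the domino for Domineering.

ply 1, O at ../.O/OX/XX/.. | (0,0)=-1→O./.O/OX/XX/..; (0,1)=-1→.O/.O/OX/XX/..; (1,0)=-1→../OO/OX/XX/..; (4,0)=-1→../.O/OX/XX/O.; (4,1)=+0→../.O/OX/XX/.O*
ply 2, X at ../.O/OX/XX/.O | (0,0)=+0→X./.O/OX/XX/.O*; (0,1)=+0→.X/.O/OX/XX/.O; (1,0)=+0→../XO/OX/XX/.O; (4,0)=+0→../.O/OX/XX/XO
ply 3, O at X./.O/OX/XX/.O | (0,1)=+0→XO/.O/OX/XX/.O*; (1,0)=+0→X./OO/OX/XX/.O; (4,0)=+0→X./.O/OX/XX/OO
ply 4, X at XO/.O/OX/XX/.O | (1,0)=+0→XO/XO/OX/XX/.O*; (4,0)=+0→XO/.O/OX/XX/XO
ply 5, O at XO/XO/OX/XX/.O | (4,0)=+0→XO/XO/OX/XX/OO*
ply 6: XO/XO/OX/XX/OO is terminal +0 (X); from ../.O/OX/XX/.. depth 7

O's best at [../.O/OX/XX/..]: (4,1)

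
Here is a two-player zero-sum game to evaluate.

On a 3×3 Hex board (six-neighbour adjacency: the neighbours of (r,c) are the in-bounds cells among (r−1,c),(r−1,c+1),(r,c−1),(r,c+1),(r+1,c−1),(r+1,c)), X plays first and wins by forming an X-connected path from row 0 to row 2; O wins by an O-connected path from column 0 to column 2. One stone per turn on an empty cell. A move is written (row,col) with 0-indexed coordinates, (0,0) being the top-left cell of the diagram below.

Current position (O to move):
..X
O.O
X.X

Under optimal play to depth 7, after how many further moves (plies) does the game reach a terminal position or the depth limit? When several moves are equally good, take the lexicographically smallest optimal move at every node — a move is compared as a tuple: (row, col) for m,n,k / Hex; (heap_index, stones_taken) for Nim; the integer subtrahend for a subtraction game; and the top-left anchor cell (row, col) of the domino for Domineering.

p1 O@[..X/O.O/X.X]: (0,0)[O.X/O.O/X.X]-1 (0,1)[.OX/O.O/X.X]-1 (1,1)[..X/OOO/X.X]+1* (2,1)[..X/O.O/XOX]-1
p2 X@[..X/OOO/X.X] terminal -1; root [..X/O.O/X.X] d7

PV length from [..X/O.O/X.X]: 1 ply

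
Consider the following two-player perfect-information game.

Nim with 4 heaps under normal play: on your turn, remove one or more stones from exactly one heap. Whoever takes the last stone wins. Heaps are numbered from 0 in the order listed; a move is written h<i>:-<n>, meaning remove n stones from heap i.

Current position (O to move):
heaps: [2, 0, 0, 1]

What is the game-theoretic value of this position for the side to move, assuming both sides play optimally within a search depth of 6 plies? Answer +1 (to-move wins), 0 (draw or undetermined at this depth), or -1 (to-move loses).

value((2,0,0,1), O) = +1

p1 O@[(2,0,0,1)]: h0:-1[(1,0,0,1)]+1* h0:-2[(0,0,0,1)]-1 h3:-1[(2,0,0,0)]-1
p2 X@[(1,0,0,1)]: h0:-1[(0,0,0,1)]-1* h3:-1[(1,0,0,0)]-1
p3 O@[(0,0,0,1)]: h3:-1[(0,0,0,0)]+1*
p4 X@[(0,0,0,0)] terminal -1; root [(2,0,0,1)] d6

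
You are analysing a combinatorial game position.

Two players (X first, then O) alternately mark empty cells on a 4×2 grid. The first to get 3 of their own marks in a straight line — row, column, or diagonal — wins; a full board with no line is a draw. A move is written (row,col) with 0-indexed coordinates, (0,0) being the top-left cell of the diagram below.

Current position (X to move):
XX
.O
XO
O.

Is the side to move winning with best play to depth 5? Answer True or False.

X winning at [XX/.O/XO/O.]: True

p1 X@[XX/.O/XO/O.]: (1,0)[XX/XO/XO/O.]+1* (3,1)[XX/.O/XO/OX]+0
p2 O@[XX/XO/XO/O.] terminal -1; root [XX/.O/XO/O.] d5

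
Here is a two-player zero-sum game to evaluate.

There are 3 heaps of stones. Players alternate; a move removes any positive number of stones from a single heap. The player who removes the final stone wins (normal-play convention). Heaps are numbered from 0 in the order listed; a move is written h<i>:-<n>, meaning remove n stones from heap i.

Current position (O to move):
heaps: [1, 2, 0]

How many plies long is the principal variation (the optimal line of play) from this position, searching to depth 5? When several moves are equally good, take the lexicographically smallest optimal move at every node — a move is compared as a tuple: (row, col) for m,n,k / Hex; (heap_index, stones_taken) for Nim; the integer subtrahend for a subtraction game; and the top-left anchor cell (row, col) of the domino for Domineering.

PV length from [(1,2,0)]: 3 plies

p1 O@[(1,2,0)]: h0:-1[(0,2,0)]-1 h1:-1[(1,1,0)]+1* h1:-2[(1,0,0)]-1
p2 X@[(1,1,0)]: h0:-1[(0,1,0)]-1* h1:-1[(1,0,0)]-1
p3 O@[(0,1,0)]: h1:-1[(0,0,0)]+1*
p4 X@[(0,0,0)] terminal -1; root [(1,2,0)] d5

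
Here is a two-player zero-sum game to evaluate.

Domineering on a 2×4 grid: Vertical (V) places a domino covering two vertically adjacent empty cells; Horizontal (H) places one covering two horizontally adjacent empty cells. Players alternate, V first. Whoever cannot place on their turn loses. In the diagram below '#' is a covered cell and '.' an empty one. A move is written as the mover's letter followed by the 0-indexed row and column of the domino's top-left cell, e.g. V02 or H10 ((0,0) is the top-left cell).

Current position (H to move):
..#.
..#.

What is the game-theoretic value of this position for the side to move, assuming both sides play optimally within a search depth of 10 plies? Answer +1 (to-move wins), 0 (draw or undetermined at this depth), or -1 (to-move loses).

p1 H@[..#./..#.]: H00[###./..#.]+1* H10[..#./###.]+1
p2 V@[###./..#.]: V03[####/..##]-1*
p3 H@[####/..##]: H10[####/####]+1*
p4 V@[####/####] terminal -1; root [..#./..#.] d10

value(..#./..#., H) = +1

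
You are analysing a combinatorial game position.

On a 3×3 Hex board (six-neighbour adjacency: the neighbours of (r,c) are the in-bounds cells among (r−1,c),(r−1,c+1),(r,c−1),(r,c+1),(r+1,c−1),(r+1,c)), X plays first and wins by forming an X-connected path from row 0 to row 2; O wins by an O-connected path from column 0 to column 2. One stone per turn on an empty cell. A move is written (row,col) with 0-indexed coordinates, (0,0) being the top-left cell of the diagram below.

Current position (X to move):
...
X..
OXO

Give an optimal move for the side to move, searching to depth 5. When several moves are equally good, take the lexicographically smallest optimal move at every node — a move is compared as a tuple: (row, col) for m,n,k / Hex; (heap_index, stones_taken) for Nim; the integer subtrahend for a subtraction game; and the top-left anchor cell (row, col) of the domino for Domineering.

[.../X../OXO] X move#1: (0,0):-1/X../X../OXO, (0,1):-1/.X./X../OXO, (0,2):+1/..X/X../OXO*, (1,1):+1/.../XX./OXO, (1,2):+1/.../X.X/OXO
[..X/X../OXO] O move#2: (0,0):-1/O.X/X../OXO*, (0,1):-1/.OX/X../OXO, (1,1):-1/..X/XO./OXO, (1,2):-1/..X/X.O/OXO
[O.X/X../OXO] X move#3: (0,1):+1/OXX/X../OXO*, (1,1):+1/O.X/XX./OXO, (1,2):+1/O.X/X.X/OXO
[OXX/X../OXO] O move#4: (1,1):-1/OXX/XO./OXO*, (1,2):-1/OXX/X.O/OXO
[OXX/XO./OXO] X move#5: (1,2):+1/OXX/XOX/OXO*
[OXX/XOX/OXO] end (terminal -1, O#6); searched .../X../OXO to 5

X's best at [.../X../OXO]: (0,2)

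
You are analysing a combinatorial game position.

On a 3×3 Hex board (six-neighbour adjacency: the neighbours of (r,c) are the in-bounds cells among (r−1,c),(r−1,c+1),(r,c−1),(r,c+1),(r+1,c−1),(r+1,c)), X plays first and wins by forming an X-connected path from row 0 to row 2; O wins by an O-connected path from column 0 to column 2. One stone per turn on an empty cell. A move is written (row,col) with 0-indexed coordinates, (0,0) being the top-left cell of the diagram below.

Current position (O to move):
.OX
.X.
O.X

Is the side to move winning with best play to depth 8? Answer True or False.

O winning at [.OX/.X./O.X]: False

ply 1, O at .OX/.X./O.X | (0,0)=-1→OOX/.X./O.X*; (1,0)=-1→.OX/OX./O.X; (1,2)=-1→.OX/.XO/O.X; (2,1)=-1→.OX/.X./OOX
ply 2, X at OOX/.X./O.X | (1,0)=+1→OOX/XX./O.X*; (1,2)=+1→OOX/.XX/O.X; (2,1)=+1→OOX/.X./OXX
ply 3, O at OOX/XX./O.X | (1,2)=-1→OOX/XXO/O.X*; (2,1)=-1→OOX/XX./OOX
ply 4, X at OOX/XXO/O.X | (2,1)=+1→OOX/XXO/OXX*
ply 5: OOX/XXO/OXX is terminal -1 (O); from .OX/.X./O.X depth 8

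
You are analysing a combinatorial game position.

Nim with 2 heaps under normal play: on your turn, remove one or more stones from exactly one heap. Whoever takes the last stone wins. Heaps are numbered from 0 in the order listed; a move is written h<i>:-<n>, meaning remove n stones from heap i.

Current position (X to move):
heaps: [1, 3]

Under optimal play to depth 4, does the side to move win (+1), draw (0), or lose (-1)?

[(1,3)] X move#1: h0:-1:-1/(0,3), h1:-1:-1/(1,2), h1:-2:+1/(1,1)*, h1:-3:-1/(1,0)
[(1,1)] O move#2: h0:-1:-1/(0,1)*, h1:-1:-1/(1,0)
[(0,1)] X move#3: h1:-1:+1/(0,0)*
[(0,0)] end (terminal -1, O#4); searched (1,3) to 4

value((1,3), X) = +1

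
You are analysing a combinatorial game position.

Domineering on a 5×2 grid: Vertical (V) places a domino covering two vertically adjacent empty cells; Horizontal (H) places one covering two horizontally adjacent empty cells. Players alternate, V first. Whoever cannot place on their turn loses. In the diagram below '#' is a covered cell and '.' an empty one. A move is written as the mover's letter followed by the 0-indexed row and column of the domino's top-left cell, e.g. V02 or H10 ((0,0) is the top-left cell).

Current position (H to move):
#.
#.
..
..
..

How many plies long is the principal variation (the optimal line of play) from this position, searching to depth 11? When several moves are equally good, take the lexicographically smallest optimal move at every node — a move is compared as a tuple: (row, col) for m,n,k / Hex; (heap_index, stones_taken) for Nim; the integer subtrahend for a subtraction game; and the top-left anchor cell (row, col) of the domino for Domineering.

[#./#./../../..] H move#1: H20:-1/#./#./##/../.., H30:+1/#./#./../##/..*, H40:-1/#./#./../../##
[#./#./../##/..] V move#2: V01:-1/##/##/../##/..*, V11:-1/#./##/.#/##/..
[##/##/../##/..] H move#3: H20:+1/##/##/##/##/..*, H40:+1/##/##/../##/##
[##/##/##/##/..] end (terminal -1, V#4); searched #./#./../../.. to 11

PV length from [#./#./../../..]: 3 plies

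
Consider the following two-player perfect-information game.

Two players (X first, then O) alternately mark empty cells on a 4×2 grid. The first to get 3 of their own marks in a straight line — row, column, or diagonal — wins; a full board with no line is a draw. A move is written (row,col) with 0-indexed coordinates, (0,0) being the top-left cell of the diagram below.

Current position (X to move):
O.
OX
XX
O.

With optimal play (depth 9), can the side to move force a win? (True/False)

p1 X@[O./OX/XX/O.]: (0,1)[OX/OX/XX/O.]+1* (3,1)[O./OX/XX/OX]+1
p2 O@[OX/OX/XX/O.] terminal -1; root [O./OX/XX/O.] d9

X winning at [O./OX/XX/O.]: True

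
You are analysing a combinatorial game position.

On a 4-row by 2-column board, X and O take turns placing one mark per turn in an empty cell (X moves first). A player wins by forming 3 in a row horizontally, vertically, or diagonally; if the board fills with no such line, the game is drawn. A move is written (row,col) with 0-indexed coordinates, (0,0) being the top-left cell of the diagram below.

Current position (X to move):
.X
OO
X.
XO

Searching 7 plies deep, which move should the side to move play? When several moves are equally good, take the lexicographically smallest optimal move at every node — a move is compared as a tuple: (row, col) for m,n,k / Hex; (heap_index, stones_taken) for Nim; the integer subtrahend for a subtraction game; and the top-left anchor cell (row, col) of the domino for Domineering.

p1 X@[.X/OO/X./XO]: (0,0)[XX/OO/X./XO]-1 (2,1)[.X/OO/XX/XO]+0*
p2 O@[.X/OO/XX/XO]: (0,0)[OX/OO/XX/XO]+0*
p3 X@[OX/OO/XX/XO] terminal +0; root [.X/OO/X./XO] d7

X's best at [.X/OO/X./XO]: (2,1)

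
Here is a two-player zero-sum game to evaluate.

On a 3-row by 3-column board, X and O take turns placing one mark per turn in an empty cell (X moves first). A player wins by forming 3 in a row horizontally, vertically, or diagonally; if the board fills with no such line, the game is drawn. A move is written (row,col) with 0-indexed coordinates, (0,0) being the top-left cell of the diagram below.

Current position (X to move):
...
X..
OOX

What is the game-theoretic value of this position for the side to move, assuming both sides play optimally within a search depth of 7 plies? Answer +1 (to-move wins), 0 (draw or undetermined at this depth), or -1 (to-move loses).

p1 X@[.../X../OOX]: (0,0)[X../X../OOX]-1 (0,1)[.X./X../OOX]+1* (0,2)[..X/X../OOX]+1 (1,1)[.../XX./OOX]+1 (1,2)[.../X.X/OOX]+1
p2 O@[.X./X../OOX]: (0,0)[OX./X../OOX]-1* (0,2)[.XO/X../OOX]-1 (1,1)[.X./XO./OOX]-1 (1,2)[.X./X.O/OOX]-1
p3 X@[OX./X../OOX]: (0,2)[OXX/X../OOX]+0 (1,1)[OX./XX./OOX]+0 (1,2)[OX./X.X/OOX]+1*
p4 O@[OX./X.X/OOX]: (0,2)[OXO/X.X/OOX]-1* (1,1)[OX./XOX/OOX]-1
p5 X@[OXO/X.X/OOX]: (1,1)[OXO/XXX/OOX]+1*
p6 O@[OXO/XXX/OOX] terminal -1; root [.../X../OOX] d7

value(.../X../OOX, X) = +1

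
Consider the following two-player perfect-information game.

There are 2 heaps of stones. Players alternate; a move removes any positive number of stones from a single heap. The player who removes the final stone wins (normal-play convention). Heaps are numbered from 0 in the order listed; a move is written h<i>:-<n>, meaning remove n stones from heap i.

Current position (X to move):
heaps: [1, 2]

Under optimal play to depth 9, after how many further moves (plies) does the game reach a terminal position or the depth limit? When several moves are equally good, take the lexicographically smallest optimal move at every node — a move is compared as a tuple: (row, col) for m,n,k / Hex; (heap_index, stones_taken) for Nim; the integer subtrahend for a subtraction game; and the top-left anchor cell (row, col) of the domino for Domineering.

PV length from [(1,2)]: 3 plies

ply 1, X at (1,2) | h0:-1=-1→(0,2); h1:-1=+1→(1,1)*; h1:-2=-1→(1,0)
ply 2, O at (1,1) | h0:-1=-1→(0,1)*; h1:-1=-1→(1,0)
ply 3, X at (0,1) | h1:-1=+1→(0,0)*
ply 4: (0,0) is terminal -1 (O); from (1,2) depth 9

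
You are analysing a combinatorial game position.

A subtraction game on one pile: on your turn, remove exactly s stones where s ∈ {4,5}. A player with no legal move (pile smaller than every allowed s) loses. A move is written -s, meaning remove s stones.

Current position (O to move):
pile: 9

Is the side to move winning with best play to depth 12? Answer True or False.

O winning at [9]: False

ply 1, O at 9 | -4=-1→5*; -5=-1→4
ply 2, X at 5 | -4=+1→1*; -5=+1→0
ply 3: 1 is terminal -1 (O); from 9 depth 12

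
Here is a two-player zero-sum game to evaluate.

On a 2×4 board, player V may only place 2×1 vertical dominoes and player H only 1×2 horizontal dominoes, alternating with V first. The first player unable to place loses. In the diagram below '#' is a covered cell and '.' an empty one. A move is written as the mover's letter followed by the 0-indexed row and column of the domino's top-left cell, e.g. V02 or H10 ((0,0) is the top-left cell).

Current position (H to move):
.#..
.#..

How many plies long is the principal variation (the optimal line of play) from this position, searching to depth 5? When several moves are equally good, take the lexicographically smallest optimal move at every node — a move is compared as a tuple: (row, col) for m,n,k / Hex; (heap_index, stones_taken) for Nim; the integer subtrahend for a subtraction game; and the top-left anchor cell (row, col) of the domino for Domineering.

ply 1, H at .#../.#.. | H02=+1→.###/.#..*; H12=+1→.#../.###
ply 2, V at .###/.#.. | V00=-1→####/##..*
ply 3, H at ####/##.. | H12=+1→####/####*
ply 4: ####/#### is terminal -1 (V); from .#../.#.. depth 5

PV length from [.#../.#..]: 3 plies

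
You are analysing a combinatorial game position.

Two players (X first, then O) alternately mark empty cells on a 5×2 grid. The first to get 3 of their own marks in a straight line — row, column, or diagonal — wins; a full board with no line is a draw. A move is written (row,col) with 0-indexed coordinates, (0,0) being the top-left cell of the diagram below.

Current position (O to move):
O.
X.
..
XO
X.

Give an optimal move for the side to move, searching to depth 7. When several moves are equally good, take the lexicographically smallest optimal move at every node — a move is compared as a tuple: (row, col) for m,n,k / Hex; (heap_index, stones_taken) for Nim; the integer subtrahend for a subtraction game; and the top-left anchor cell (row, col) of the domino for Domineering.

p1 O@[O./X./../XO/X.]: (0,1)[OO/X./../XO/X.]-1 (1,1)[O./XO/../XO/X.]-1 (2,0)[O./X./O./XO/X.]+0* (2,1)[O./X./.O/XO/X.]-1 (4,1)[O./X./../XO/XO]-1
p2 X@[O./X./O./XO/X.]: (0,1)[OX/X./O./XO/X.]-1 (1,1)[O./XX/O./XO/X.]+0* (2,1)[O./X./OX/XO/X.]+0 (4,1)[O./X./O./XO/XX]+0
p3 O@[O./XX/O./XO/X.]: (0,1)[OO/XX/O./XO/X.]+0* (2,1)[O./XX/OO/XO/X.]+0 (4,1)[O./XX/O./XO/XO]+0
p4 X@[OO/XX/O./XO/X.]: (2,1)[OO/XX/OX/XO/X.]+0* (4,1)[OO/XX/O./XO/XX]+0
p5 O@[OO/XX/OX/XO/X.]: (4,1)[OO/XX/OX/XO/XO]+0*
p6 X@[OO/XX/OX/XO/XO] terminal +0; root [O./X./../XO/X.] d7

O's best at [O./X./../XO/X.]: (2,0)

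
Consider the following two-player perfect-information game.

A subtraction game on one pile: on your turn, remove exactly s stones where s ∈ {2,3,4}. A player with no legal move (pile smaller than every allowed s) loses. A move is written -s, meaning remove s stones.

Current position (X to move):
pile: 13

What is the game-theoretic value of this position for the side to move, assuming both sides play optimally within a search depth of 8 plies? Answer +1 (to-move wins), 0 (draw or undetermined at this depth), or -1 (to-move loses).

value(13, X) = -1

[13] X move#1: -2:-1/11*, -3:-1/10, -4:-1/9
[11] O move#2: -2:-1/9, -3:-1/8, -4:+1/7*
[7] X move#3: -2:-1/5*, -3:-1/4, -4:-1/3
[5] O move#4: -2:-1/3, -3:-1/2, -4:+1/1*
[1] end (terminal -1, X#5); searched 13 to 8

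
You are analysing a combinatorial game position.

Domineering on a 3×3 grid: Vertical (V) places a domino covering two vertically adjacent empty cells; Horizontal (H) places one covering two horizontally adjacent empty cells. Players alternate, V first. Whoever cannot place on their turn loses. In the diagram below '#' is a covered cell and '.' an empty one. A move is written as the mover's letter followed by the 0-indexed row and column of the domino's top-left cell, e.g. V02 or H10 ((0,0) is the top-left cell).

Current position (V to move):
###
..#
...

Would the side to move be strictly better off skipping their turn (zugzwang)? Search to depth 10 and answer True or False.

zugzwang(###/..#/..., V) = False

ply 1, V at ###/..#/... | V10=-1→###/#.#/#..; V11=+1→###/.##/.#.*
ply 2: ###/.##/.#. is terminal -1 (H); from ###/..#/... depth 10
if V skipped the turn, H would face:
~ ply 1, H at ###/..#/... | H10=+1→###/###/...*; H20=+1→###/..#/##.; H21=-1→###/..#/.##
~ ply 2: ###/###/... is terminal -1 (V); from ###/..#/... depth 10
compare (V): move=+1 vs pass=-1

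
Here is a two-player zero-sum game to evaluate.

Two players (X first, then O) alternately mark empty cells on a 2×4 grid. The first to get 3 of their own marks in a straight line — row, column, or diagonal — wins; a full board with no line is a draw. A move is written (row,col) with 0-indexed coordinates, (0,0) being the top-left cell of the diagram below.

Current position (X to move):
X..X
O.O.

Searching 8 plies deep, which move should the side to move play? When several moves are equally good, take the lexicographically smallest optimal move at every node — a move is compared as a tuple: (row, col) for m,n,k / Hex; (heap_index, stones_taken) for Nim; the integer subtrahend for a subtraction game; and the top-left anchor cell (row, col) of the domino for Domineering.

ply 1, X at X..X/O.O. | (0,1)=-1→XX.X/O.O.; (0,2)=-1→X.XX/O.O.; (1,1)=+0→X..X/OXO.*; (1,3)=-1→X..X/O.OX
ply 2, O at X..X/OXO. | (0,1)=+0→XO.X/OXO.*; (0,2)=+0→X.OX/OXO.; (1,3)=+0→X..X/OXOO
ply 3, X at XO.X/OXO. | (0,2)=+0→XOXX/OXO.*; (1,3)=+0→XO.X/OXOX
ply 4, O at XOXX/OXO. | (1,3)=+0→XOXX/OXOO*
ply 5: XOXX/OXOO is terminal +0 (X); from X..X/O.O. depth 8

X's best at [X..X/O.O.]: (1,1)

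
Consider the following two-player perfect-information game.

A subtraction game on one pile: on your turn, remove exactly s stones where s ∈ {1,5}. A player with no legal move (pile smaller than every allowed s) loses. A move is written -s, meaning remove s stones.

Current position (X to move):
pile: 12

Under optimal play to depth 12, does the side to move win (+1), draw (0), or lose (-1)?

value(12, X) = -1

[12] X move#1: -1:-1/11*, -5:-1/7
[11] O move#2: -1:+1/10*, -5:+1/6
[10] X move#3: -1:-1/9*, -5:-1/5
[9] O move#4: -1:+1/8*, -5:+1/4
[8] X move#5: -1:-1/7*, -5:-1/3
[7] O move#6: -1:+1/6*, -5:+1/2
[6] X move#7: -1:-1/5*, -5:-1/1
[5] O move#8: -1:+1/4*, -5:+1/0
[4] X move#9: -1:-1/3*
[3] O move#10: -1:+1/2*
[2] X move#11: -1:-1/1*
[1] O move#12: -1:+1/0*
[0] end (terminal -1, X#13); searched 12 to 12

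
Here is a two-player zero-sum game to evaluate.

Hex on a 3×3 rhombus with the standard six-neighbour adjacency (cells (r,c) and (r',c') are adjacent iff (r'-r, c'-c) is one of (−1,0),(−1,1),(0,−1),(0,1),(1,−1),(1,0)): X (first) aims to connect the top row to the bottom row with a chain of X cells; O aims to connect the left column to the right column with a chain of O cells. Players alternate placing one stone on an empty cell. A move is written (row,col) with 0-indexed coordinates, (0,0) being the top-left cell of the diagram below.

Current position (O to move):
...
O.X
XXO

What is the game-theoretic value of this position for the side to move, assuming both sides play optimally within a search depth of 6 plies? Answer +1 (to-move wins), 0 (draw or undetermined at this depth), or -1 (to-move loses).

value(.../O.X/XXO, O) = +1

[.../O.X/XXO] O move#1: (0,0):-1/O../O.X/XXO, (0,1):-1/.O./O.X/XXO, (0,2):+1/..O/O.X/XXO*, (1,1):-1/.../OOX/XXO
[..O/O.X/XXO] X move#2: (0,0):-1/X.O/O.X/XXO*, (0,1):-1/.XO/O.X/XXO, (1,1):-1/..O/OXX/XXO
[X.O/O.X/XXO] O move#3: (0,1):+1/XOO/O.X/XXO*, (1,1):+1/X.O/OOX/XXO
[XOO/O.X/XXO] end (terminal -1, X#4); searched .../O.X/XXO to 6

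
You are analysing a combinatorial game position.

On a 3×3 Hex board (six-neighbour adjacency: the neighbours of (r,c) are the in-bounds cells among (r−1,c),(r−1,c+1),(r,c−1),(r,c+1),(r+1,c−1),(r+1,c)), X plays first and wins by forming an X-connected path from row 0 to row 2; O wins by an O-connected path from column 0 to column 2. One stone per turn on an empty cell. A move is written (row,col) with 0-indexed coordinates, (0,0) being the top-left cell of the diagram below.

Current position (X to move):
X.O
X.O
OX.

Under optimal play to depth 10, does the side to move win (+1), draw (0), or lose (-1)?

value(X.O/X.O/OX., X) = +1

p1 X@[X.O/X.O/OX.]: (0,1)[XXO/X.O/OX.]-1 (1,1)[X.O/XXO/OX.]+1* (2,2)[X.O/X.O/OXX]-1
p2 O@[X.O/XXO/OX.] terminal -1; root [X.O/X.O/OX.] d10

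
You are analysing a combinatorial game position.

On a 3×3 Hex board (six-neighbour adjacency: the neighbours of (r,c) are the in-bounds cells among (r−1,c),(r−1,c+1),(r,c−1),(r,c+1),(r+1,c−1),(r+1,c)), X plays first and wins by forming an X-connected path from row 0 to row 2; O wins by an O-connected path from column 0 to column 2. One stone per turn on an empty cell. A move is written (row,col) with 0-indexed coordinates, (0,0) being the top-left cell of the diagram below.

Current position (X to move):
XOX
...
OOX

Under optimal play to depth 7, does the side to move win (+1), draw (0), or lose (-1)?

value(XOX/.../OOX, X) = +1

p1 X@[XOX/.../OOX]: (1,0)[XOX/X../OOX]-1 (1,1)[XOX/.X./OOX]-1 (1,2)[XOX/..X/OOX]+1*
p2 O@[XOX/..X/OOX] terminal -1; root [XOX/.../OOX] d7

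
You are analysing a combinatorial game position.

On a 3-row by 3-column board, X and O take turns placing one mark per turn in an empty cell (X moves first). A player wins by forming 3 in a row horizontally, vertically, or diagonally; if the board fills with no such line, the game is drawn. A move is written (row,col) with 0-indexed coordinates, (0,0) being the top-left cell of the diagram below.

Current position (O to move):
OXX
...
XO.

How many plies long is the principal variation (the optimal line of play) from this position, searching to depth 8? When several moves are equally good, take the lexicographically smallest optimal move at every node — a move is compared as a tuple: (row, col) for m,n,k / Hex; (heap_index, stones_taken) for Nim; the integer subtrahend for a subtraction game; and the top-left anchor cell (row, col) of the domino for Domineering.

PV length from [OXX/.../XO.]: 4 plies

ply 1, O at OXX/.../XO. | (1,0)=-1→OXX/O../XO.; (1,1)=+0→OXX/.O./XO.*; (1,2)=-1→OXX/..O/XO.; (2,2)=-1→OXX/.../XOO
ply 2, X at OXX/.O./XO. | (1,0)=-1→OXX/XO./XO.; (1,2)=-1→OXX/.OX/XO.; (2,2)=+0→OXX/.O./XOX*
ply 3, O at OXX/.O./XOX | (1,0)=-1→OXX/OO./XOX; (1,2)=+0→OXX/.OO/XOX*
ply 4, X at OXX/.OO/XOX | (1,0)=+0→OXX/XOO/XOX*
ply 5: OXX/XOO/XOX is terminal +0 (O); from OXX/.../XO. depth 8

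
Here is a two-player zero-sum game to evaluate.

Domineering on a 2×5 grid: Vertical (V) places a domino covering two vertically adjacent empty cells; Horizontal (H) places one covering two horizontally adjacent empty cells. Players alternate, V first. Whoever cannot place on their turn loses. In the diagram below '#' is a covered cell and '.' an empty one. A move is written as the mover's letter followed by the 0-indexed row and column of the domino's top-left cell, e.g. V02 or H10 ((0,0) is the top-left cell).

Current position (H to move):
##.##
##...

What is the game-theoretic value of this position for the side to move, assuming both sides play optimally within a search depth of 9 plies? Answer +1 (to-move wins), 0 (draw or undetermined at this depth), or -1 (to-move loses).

[##.##/##...] H move#1: H12:+1/##.##/####.*, H13:-1/##.##/##.##
[##.##/####.] end (terminal -1, V#2); searched ##.##/##... to 9

value(##.##/##..., H) = +1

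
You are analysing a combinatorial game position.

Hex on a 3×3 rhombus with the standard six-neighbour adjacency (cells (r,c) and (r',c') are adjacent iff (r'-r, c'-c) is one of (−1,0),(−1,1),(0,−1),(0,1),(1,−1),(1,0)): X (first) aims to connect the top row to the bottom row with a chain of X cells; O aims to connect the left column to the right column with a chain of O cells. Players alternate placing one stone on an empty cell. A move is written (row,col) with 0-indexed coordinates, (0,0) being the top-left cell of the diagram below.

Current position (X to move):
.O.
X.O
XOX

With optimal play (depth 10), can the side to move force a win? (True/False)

X winning at [.O./X.O/XOX]: True

[.O./X.O/XOX] X move#1: (0,0):+1/XO./X.O/XOX*, (0,2):+1/.OX/X.O/XOX, (1,1):+1/.O./XXO/XOX
[XO./X.O/XOX] end (terminal -1, O#2); searched .O./X.O/XOX to 10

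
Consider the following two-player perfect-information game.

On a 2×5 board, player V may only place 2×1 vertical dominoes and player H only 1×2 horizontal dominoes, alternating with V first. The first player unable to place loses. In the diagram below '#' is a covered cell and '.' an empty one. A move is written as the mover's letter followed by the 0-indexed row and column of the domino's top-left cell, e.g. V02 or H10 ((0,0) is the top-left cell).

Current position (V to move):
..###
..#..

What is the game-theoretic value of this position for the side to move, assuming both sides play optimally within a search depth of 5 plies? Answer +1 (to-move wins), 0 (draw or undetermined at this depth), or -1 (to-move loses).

value(..###/..#.., V) = +1

[..###/..#..] V move#1: V00:+1/#.###/#.#..*, V01:+1/.####/.##..
[#.###/#.#..] H move#2: H13:-1/#.###/#.###*
[#.###/#.###] V move#3: V01:+1/#####/#####*
[#####/#####] end (terminal -1, H#4); searched ..###/..#.. to 5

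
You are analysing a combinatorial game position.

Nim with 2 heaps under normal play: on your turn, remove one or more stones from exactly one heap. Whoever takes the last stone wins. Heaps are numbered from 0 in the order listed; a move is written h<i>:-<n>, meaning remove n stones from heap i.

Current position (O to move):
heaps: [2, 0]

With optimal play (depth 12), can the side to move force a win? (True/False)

p1 O@[(2,0)]: h0:-1[(1,0)]-1 h0:-2[(0,0)]+1*
p2 X@[(0,0)] terminal -1; root [(2,0)] d12

O winning at [(2,0)]: True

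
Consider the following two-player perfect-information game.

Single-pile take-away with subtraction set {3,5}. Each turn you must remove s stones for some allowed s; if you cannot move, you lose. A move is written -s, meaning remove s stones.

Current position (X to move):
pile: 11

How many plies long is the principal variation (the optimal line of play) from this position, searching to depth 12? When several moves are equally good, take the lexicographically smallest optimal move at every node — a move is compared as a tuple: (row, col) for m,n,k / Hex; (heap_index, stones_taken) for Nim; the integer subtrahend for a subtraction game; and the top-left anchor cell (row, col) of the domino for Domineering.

[11] X move#1: -3:+1/8*, -5:-1/6
[8] O move#2: -3:-1/5*, -5:-1/3
[5] X move#3: -3:+1/2*, -5:+1/0
[2] end (terminal -1, O#4); searched 11 to 12

PV length from [11]: 3 plies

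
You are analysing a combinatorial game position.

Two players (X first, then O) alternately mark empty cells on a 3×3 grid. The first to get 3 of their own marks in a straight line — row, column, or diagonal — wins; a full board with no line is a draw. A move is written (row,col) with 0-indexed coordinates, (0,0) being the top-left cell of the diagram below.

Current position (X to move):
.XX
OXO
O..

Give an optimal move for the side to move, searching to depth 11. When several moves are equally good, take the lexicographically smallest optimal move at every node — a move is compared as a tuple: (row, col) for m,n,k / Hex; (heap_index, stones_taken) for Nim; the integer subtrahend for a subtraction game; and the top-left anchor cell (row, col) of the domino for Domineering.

p1 X@[.XX/OXO/O..]: (0,0)[XXX/OXO/O..]+1* (2,1)[.XX/OXO/OX.]+1 (2,2)[.XX/OXO/O.X]-1
p2 O@[XXX/OXO/O..] terminal -1; root [.XX/OXO/O..] d11

X's best at [.XX/OXO/O..]: (0,0)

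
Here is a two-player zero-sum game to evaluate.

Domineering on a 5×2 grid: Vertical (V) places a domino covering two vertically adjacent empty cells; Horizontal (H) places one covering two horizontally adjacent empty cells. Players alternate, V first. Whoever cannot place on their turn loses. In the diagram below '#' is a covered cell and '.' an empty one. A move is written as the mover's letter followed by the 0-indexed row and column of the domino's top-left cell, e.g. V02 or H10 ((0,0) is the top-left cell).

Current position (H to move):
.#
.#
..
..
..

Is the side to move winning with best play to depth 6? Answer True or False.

ply 1, H at .#/.#/../../.. | H20=-1→.#/.#/##/../..; H30=+1→.#/.#/../##/..*; H40=-1→.#/.#/../../##
ply 2, V at .#/.#/../##/.. | V00=-1→##/##/../##/..*; V10=-1→.#/##/#./##/..
ply 3, H at ##/##/../##/.. | H20=+1→##/##/##/##/..*; H40=+1→##/##/../##/##
ply 4: ##/##/##/##/.. is terminal -1 (V); from .#/.#/../../.. depth 6

H winning at [.#/.#/../../..]: True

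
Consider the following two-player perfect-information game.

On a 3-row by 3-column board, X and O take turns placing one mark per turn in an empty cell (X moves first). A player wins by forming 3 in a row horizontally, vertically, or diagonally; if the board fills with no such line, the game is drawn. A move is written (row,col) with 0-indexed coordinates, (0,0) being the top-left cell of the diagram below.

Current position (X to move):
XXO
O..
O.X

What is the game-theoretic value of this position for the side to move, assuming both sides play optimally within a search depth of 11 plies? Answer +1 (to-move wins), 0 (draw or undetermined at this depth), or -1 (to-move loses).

ply 1, X at XXO/O../O.X | (1,1)=+1→XXO/OX./O.X*; (1,2)=-1→XXO/O.X/O.X; (2,1)=-1→XXO/O../OXX
ply 2: XXO/OX./O.X is terminal -1 (O); from XXO/O../O.X depth 11

value(XXO/O../O.X, X) = +1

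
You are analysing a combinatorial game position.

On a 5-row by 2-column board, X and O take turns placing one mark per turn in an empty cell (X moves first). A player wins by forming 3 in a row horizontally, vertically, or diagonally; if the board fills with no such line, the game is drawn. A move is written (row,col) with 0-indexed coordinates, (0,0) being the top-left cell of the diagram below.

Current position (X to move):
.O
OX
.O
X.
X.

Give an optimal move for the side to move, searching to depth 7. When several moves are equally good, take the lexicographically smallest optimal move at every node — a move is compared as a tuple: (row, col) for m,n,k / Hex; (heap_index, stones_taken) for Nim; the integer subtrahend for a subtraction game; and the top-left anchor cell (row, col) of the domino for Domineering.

X's best at [.O/OX/.O/X./X.]: (2,0)

p1 X@[.O/OX/.O/X./X.]: (0,0)[XO/OX/.O/X./X.]+0 (2,0)[.O/OX/XO/X./X.]+1* (3,1)[.O/OX/.O/XX/X.]+0 (4,1)[.O/OX/.O/X./XX]+0
p2 O@[.O/OX/XO/X./X.] terminal -1; root [.O/OX/.O/X./X.] d7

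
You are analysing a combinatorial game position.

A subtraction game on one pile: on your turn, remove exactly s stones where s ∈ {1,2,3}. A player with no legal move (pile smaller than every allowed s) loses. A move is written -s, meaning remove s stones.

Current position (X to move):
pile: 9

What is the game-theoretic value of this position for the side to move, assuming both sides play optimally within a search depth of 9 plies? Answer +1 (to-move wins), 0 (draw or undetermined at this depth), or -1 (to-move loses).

value(9, X) = +1

p1 X@[9]: -1[8]+1* -2[7]-1 -3[6]-1
p2 O@[8]: -1[7]-1* -2[6]-1 -3[5]-1
p3 X@[7]: -1[6]-1 -2[5]-1 -3[4]+1*
p4 O@[4]: -1[3]-1* -2[2]-1 -3[1]-1
p5 X@[3]: -1[2]-1 -2[1]-1 -3[0]+1*
p6 O@[0] terminal -1; root [9] d9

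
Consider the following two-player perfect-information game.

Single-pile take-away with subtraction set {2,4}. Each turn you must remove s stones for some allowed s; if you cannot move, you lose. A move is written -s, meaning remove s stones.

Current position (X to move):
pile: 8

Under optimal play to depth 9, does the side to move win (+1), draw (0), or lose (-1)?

[8] X move#1: -2:+1/6*, -4:-1/4
[6] O move#2: -2:-1/4*, -4:-1/2
[4] X move#3: -2:-1/2, -4:+1/0*
[0] end (terminal -1, O#4); searched 8 to 9

value(8, X) = +1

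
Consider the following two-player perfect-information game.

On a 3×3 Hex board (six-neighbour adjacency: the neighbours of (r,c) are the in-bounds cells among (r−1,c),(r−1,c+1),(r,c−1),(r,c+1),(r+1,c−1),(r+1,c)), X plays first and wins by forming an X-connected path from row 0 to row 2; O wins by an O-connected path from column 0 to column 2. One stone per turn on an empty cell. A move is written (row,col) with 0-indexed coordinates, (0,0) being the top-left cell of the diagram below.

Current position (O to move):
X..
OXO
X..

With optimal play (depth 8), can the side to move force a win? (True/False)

ply 1, O at X../OXO/X.. | (0,1)=-1→XO./OXO/X..*; (0,2)=-1→X.O/OXO/X..; (2,1)=-1→X../OXO/XO.; (2,2)=-1→X../OXO/X.O
ply 2, X at XO./OXO/X.. | (0,2)=+1→XOX/OXO/X..*; (2,1)=-1→XO./OXO/XX.; (2,2)=-1→XO./OXO/X.X
ply 3: XOX/OXO/X.. is terminal -1 (O); from X../OXO/X.. depth 8

O winning at [X../OXO/X..]: False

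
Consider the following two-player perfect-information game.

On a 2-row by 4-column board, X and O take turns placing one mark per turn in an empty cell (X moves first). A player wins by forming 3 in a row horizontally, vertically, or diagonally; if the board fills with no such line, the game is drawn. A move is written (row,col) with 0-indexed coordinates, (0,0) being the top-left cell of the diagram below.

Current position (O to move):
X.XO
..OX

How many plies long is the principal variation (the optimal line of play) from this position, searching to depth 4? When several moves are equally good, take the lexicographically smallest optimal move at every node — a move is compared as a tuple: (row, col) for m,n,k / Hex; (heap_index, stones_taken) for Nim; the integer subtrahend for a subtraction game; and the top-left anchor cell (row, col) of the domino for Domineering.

p1 O@[X.XO/..OX]: (0,1)[XOXO/..OX]+0* (1,0)[X.XO/O.OX]-1 (1,1)[X.XO/.OOX]-1
p2 X@[XOXO/..OX]: (1,0)[XOXO/X.OX]+0* (1,1)[XOXO/.XOX]+0
p3 O@[XOXO/X.OX]: (1,1)[XOXO/XOOX]+0*
p4 X@[XOXO/XOOX] terminal +0; root [X.XO/..OX] d4

PV length from [X.XO/..OX]: 3 plies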